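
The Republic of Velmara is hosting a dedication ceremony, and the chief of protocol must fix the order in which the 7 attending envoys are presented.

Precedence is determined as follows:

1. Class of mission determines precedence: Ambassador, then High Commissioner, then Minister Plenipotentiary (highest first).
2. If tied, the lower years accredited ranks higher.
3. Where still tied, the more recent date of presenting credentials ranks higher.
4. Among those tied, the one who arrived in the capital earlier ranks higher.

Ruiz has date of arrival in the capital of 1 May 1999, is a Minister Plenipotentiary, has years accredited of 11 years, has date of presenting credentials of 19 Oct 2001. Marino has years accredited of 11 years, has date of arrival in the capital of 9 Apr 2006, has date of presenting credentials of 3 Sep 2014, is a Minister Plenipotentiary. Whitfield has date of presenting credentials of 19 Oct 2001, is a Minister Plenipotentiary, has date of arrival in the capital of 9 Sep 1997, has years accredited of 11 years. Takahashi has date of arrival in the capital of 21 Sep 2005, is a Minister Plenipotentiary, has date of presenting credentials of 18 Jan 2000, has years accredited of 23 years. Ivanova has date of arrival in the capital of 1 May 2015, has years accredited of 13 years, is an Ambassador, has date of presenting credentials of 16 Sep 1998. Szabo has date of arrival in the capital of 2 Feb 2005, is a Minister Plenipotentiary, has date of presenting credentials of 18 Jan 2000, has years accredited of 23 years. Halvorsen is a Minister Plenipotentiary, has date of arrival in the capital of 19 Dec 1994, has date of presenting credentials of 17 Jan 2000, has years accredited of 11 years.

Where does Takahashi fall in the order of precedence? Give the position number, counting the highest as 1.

By class of mission: Ivanova (Ambassador); then Marino, Whitfield, Ruiz, Halvorsen, Szabo and Takahashi (Minister Plenipotentiary).
Among Marino, Whitfield, Ruiz, Halvorsen, Szabo and Takahashi, by years accredited (lower first): Marino, Whitfield, Ruiz and Halvorsen (11 years) before Szabo and Takahashi (23 years).
Among Marino, Whitfield, Ruiz and Halvorsen, by date of presenting credentials (later first): Marino (3 Sep 2014) before Whitfield and Ruiz (19 Oct 2001) before Halvorsen (17 Jan 2000).
Among Whitfield and Ruiz, by date of arrival in the capital (earlier first): Whitfield (9 Sep 1997) before Ruiz (1 May 1999).
Szabo and Takahashi both have date of presenting credentials 18 Jan 2000, so the next rule applies.
Among Szabo and Takahashi, by date of arrival in the capital (earlier first): Szabo (2 Feb 2005) before Takahashi (21 Sep 2005).
Order: Ivanova, Marino, Whitfield, Ruiz, Halvorsen, Szabo, Takahashi. So position 7.

7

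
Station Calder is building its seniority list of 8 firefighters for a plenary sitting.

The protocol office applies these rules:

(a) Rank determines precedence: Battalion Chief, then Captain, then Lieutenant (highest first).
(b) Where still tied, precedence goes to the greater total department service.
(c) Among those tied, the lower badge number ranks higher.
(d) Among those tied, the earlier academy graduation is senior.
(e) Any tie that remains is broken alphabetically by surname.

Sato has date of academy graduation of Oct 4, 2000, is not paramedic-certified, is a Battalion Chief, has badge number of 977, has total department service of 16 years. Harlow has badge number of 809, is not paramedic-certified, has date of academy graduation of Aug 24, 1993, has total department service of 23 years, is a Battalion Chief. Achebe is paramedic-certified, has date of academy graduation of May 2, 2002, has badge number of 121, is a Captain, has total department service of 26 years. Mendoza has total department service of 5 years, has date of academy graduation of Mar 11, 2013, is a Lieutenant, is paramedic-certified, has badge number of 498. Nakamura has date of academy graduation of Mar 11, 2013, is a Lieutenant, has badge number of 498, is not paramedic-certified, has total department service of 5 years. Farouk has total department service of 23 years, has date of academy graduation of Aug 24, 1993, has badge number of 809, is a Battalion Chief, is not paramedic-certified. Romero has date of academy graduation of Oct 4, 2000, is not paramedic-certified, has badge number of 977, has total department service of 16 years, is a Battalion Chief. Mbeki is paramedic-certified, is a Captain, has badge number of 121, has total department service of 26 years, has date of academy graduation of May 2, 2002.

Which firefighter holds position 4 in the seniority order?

By rank: Farouk, Harlow, Romero and Sato (Battalion Chief); then Achebe and Mbeki (Captain); then Mendoza and Nakamura (Lieutenant).
Among Farouk, Harlow, Romero and Sato, by total department service (higher first): Farouk and Harlow (23 years) before Romero and Sato (16 years).
Farouk and Harlow both have badge number 809, so the next rule applies.
Farouk and Harlow both have date of academy graduation Aug 24, 1993, so the next rule applies.
Among Farouk and Harlow, alphabetically by surname: Farouk before Harlow.
Romero and Sato both have badge number 977, so the next rule applies.
Romero and Sato both have date of academy graduation Oct 4, 2000, so the next rule applies.
Among Romero and Sato, alphabetically by surname: Romero before Sato.
Achebe and Mbeki both have total department service 26 years, so the next rule applies.
Achebe and Mbeki both have badge number 121, so the next rule applies.
Achebe and Mbeki both have date of academy graduation May 2, 2002, so the next rule applies.
Among Achebe and Mbeki, alphabetically by surname: Achebe before Mbeki.
Mendoza and Nakamura both have total department service 5 years, so the next rule applies.
Mendoza and Nakamura both have badge number 498, so the next rule applies.
Mendoza and Nakamura both have date of academy graduation Mar 11, 2013, so the next rule applies.
Among Mendoza and Nakamura, alphabetically by surname: Mendoza before Nakamura.
Order: Farouk, Harlow, Romero, Sato, Achebe, Mbeki, Mendoza, Nakamura.

Sato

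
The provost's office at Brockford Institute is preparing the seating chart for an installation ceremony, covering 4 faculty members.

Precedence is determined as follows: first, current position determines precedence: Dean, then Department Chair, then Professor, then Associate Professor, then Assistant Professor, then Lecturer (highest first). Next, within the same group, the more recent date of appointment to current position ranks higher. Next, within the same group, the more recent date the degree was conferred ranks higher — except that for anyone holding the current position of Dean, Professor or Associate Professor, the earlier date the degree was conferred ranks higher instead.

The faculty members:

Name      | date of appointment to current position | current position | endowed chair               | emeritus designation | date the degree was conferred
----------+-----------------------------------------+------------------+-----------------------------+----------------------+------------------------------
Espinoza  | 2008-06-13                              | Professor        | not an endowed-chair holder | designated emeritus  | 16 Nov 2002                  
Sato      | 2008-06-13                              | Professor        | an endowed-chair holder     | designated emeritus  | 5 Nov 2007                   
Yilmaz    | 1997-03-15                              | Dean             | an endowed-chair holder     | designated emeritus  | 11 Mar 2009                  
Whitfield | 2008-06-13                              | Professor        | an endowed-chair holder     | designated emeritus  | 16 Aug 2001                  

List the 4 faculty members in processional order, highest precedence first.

By current position: Yilmaz (Dean); then Whitfield, Espinoza and Sato (Professor).
Whitfield, Espinoza and Sato all have date of appointment to current position 2008-06-13, so the next rule applies.
Among Whitfield, Espinoza and Sato, by date the degree was conferred (earlier first) (reversed rule for this group): Whitfield (16 Aug 2001) before Espinoza (16 Nov 2002) before Sato (5 Nov 2007).
Full order: Yilmaz, Whitfield, Espinoza, Sato.

Yilmaz, Whitfield, Espinoza, Sato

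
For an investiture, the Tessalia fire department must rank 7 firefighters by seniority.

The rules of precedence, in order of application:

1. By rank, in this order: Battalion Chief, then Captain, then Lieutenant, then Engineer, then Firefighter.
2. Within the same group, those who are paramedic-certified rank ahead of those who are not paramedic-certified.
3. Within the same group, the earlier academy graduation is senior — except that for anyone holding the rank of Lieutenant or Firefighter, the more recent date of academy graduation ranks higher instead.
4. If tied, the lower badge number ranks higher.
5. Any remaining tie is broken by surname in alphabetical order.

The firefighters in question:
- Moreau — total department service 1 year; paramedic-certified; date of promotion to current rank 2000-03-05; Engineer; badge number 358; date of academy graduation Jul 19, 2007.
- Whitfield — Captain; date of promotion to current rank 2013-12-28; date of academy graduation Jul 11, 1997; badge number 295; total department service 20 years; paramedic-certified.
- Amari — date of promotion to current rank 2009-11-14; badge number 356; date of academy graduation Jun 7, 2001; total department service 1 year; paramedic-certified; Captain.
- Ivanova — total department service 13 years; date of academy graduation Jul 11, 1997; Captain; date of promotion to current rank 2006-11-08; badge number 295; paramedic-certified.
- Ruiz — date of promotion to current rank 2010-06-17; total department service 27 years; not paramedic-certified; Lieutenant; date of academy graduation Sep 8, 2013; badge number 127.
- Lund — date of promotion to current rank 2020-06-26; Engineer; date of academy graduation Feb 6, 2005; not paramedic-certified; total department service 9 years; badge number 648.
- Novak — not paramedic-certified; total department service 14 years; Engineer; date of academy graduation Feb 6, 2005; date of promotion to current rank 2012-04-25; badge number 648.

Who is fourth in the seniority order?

By rank: Ivanova, Whitfield and Amari (Captain); then Ruiz (Lieutenant); then Moreau, Lund and Novak (Engineer).
Ivanova, Whitfield and Amari are each paramedic-certified, so the next rule applies.
Among Ivanova, Whitfield and Amari, by date of academy graduation (earlier first): Ivanova and Whitfield (Jul 11, 1997) before Amari (Jun 7, 2001).
Ivanova and Whitfield both have badge number 295, so the next rule applies.
Among Ivanova and Whitfield, alphabetically by surname: Ivanova before Whitfield.
Among Moreau, Lund and Novak, paramedic-certified before not paramedic-certified: Moreau (paramedic-certified) before Lund and Novak (not paramedic-certified).
Lund and Novak both have date of academy graduation Feb 6, 2005, so the next rule applies.
Lund and Novak both have badge number 648, so the next rule applies.
Among Lund and Novak, alphabetically by surname: Lund before Novak.
Order: Ivanova, Whitfield, Amari, Ruiz, Moreau, Lund, Novak.

Ruiz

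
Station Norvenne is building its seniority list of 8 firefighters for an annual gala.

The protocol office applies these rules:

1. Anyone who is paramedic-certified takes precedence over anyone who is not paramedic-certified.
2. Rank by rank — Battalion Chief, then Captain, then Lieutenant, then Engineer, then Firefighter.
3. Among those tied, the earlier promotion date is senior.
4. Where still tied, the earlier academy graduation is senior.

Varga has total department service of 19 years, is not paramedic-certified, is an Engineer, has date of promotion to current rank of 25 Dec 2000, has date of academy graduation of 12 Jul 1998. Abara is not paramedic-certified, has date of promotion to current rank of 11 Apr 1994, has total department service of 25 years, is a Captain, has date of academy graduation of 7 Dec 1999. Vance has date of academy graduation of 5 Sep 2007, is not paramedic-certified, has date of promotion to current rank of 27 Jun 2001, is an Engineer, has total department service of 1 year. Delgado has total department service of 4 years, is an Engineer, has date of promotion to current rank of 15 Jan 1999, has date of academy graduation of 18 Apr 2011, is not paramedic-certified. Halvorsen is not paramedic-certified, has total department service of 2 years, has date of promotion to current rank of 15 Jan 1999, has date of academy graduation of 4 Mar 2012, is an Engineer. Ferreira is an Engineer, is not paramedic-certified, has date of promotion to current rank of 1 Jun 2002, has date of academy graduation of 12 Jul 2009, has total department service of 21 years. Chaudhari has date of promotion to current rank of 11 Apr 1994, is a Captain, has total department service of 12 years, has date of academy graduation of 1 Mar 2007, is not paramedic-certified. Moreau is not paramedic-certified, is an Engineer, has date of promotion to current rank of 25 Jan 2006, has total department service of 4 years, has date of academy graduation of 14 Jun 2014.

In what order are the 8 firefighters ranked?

Abara, Chaudhari, Delgado, Halvorsen, Varga, Vance, Ferreira, Moreau

By the first rule: Abara, Chaudhari, Delgado, Halvorsen, Varga, Vance, Ferreira and Moreau (each not paramedic-certified).
Among Abara, Chaudhari, Delgado, Halvorsen, Varga, Vance, Ferreira and Moreau, by rank: Abara and Chaudhari (Captain) before Delgado, Halvorsen, Varga, Vance, Ferreira and Moreau (Engineer).
Abara and Chaudhari both have date of promotion to current rank 11 Apr 1994, so the next rule applies.
Among Abara and Chaudhari, by date of academy graduation (earlier first): Abara (7 Dec 1999) before Chaudhari (1 Mar 2007).
Among Delgado, Halvorsen, Varga, Vance, Ferreira and Moreau, by date of promotion to current rank (earlier first): Delgado and Halvorsen (15 Jan 1999) before Varga (25 Dec 2000) before Vance (27 Jun 2001) before Ferreira (1 Jun 2002) before Moreau (25 Jan 2006).
Among Delgado and Halvorsen, by date of academy graduation (earlier first): Delgado (18 Apr 2011) before Halvorsen (4 Mar 2012).
Full order: Abara, Chaudhari, Delgado, Halvorsen, Varga, Vance, Ferreira, Moreau.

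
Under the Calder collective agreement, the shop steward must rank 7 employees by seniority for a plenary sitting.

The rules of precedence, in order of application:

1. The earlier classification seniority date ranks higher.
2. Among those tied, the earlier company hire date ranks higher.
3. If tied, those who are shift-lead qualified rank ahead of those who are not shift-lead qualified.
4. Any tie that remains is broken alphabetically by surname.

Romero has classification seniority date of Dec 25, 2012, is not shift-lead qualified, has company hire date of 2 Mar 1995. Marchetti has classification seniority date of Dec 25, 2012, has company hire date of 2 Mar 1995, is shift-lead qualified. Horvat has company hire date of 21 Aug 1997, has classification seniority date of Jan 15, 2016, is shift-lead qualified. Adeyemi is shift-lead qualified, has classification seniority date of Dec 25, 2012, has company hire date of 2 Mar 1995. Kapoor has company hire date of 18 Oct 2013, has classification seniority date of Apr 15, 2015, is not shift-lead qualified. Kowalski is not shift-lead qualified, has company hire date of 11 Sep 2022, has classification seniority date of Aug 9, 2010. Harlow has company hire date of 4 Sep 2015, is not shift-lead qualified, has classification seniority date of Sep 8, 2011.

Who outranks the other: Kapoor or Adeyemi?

Adeyemi

By classification seniority date (earlier first): Kowalski (Aug 9, 2010); then Harlow (Sep 8, 2011); then Adeyemi, Marchetti and Romero (each Dec 25, 2012); then Kapoor (Apr 15, 2015); then Horvat (Jan 15, 2016).
Adeyemi, Marchetti and Romero all have company hire date 2 Mar 1995, so the next rule applies.
Among Adeyemi, Marchetti and Romero, shift-lead qualified before not shift-lead qualified: Adeyemi and Marchetti (shift-lead qualified) before Romero (not shift-lead qualified).
Among Adeyemi and Marchetti, alphabetically by surname: Adeyemi before Marchetti.
So Adeyemi takes precedence.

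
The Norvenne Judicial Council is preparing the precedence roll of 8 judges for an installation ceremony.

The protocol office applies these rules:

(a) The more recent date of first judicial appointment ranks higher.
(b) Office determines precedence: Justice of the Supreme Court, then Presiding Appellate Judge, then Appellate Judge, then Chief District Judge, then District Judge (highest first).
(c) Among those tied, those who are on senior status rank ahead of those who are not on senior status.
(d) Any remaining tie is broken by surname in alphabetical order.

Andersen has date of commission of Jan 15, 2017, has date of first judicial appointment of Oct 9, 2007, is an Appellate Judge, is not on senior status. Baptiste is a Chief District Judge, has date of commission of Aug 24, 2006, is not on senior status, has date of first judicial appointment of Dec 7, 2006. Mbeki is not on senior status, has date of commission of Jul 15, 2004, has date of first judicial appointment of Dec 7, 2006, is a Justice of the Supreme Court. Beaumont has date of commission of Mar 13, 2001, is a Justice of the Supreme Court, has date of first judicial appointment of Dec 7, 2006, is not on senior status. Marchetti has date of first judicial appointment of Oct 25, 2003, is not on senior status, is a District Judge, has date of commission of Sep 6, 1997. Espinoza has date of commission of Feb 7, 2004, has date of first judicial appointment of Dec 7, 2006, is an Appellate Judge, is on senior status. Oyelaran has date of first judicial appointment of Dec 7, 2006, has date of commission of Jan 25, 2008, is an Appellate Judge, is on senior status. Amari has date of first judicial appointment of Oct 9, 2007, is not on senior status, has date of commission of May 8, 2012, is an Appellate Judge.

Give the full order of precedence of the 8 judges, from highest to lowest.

By date of first judicial appointment (later first): Amari and Andersen (both Oct 9, 2007); then Beaumont, Mbeki, Espinoza, Oyelaran and Baptiste (each Dec 7, 2006); then Marchetti (Oct 25, 2003).
Amari and Andersen are each Appellate Judge, so the next rule applies.
Amari and Andersen are each not on senior status, so the next rule applies.
Among Amari and Andersen, alphabetically by surname: Amari before Andersen.
Among Beaumont, Mbeki, Espinoza, Oyelaran and Baptiste, by office: Beaumont and Mbeki (Justice of the Supreme Court) before Espinoza and Oyelaran (Appellate Judge) before Baptiste (Chief District Judge).
Beaumont and Mbeki are each not on senior status, so the next rule applies.
Among Beaumont and Mbeki, alphabetically by surname: Beaumont before Mbeki.
Espinoza and Oyelaran are each on senior status, so the next rule applies.
Among Espinoza and Oyelaran, alphabetically by surname: Espinoza before Oyelaran.
Full order: Amari, Andersen, Beaumont, Mbeki, Espinoza, Oyelaran, Baptiste, Marchetti.

Amari, Andersen, Beaumont, Mbeki, Espinoza, Oyelaran, Baptiste, Marchetti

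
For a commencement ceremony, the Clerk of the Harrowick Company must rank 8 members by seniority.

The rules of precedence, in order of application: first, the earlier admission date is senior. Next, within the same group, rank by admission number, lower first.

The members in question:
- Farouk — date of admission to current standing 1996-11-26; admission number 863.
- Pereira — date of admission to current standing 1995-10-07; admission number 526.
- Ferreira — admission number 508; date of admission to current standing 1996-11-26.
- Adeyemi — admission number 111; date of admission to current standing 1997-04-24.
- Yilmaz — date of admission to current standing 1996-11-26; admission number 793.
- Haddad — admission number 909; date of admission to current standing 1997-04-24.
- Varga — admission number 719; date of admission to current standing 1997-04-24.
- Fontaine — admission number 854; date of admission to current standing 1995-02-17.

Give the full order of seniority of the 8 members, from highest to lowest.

Fontaine, Pereira, Ferreira, Yilmaz, Farouk, Adeyemi, Varga, Haddad

By date of admission to current standing (earlier first): Fontaine (1995-02-17); then Pereira (1995-10-07); then Ferreira, Yilmaz and Farouk (each 1996-11-26); then Adeyemi, Varga and Haddad (each 1997-04-24).
Among Ferreira, Yilmaz and Farouk, by admission number (lower first): Ferreira (508) before Yilmaz (793) before Farouk (863).
Among Adeyemi, Varga and Haddad, by admission number (lower first): Adeyemi (111) before Varga (719) before Haddad (909).
Full order: Fontaine, Pereira, Ferreira, Yilmaz, Farouk, Adeyemi, Varga, Haddad.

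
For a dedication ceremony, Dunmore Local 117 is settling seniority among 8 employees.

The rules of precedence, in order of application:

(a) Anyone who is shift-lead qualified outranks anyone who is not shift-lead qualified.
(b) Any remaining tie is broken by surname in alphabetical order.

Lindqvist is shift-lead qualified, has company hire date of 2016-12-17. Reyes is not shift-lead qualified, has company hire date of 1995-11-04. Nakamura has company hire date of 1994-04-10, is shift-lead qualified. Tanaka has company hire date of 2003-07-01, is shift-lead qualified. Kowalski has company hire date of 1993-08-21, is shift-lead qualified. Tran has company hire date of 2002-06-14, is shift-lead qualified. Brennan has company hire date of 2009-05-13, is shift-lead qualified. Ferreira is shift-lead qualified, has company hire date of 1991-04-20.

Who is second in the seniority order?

Ferreira

By the first rule: Brennan, Ferreira, Kowalski, Lindqvist, Nakamura, Tanaka and Tran (each shift-lead qualified); then Reyes (not shift-lead qualified).
Among Brennan, Ferreira, Kowalski, Lindqvist, Nakamura, Tanaka and Tran, alphabetically by surname: Brennan before Ferreira before Kowalski before Lindqvist before Nakamura before Tanaka before Tran.
Order: Brennan, Ferreira, Kowalski, Lindqvist, Nakamura, Tanaka, Tran, Reyes.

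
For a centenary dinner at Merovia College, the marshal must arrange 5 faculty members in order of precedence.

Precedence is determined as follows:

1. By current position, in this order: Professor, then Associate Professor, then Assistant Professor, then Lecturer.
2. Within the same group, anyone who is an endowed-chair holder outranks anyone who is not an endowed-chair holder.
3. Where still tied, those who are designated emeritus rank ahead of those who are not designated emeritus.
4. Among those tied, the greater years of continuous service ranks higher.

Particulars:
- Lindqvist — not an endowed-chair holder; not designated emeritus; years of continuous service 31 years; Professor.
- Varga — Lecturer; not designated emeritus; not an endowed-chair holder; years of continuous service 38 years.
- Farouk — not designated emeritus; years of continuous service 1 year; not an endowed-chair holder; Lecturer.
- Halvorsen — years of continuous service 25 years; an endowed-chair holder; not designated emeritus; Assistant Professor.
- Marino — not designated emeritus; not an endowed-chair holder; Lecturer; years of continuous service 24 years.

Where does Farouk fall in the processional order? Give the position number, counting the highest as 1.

By current position: Lindqvist (Professor); then Halvorsen (Assistant Professor); then Varga, Marino and Farouk (Lecturer).
Varga, Marino and Farouk are each not an endowed-chair holder, so the next rule applies.
Varga, Marino and Farouk are each not designated emeritus, so the next rule applies.
Among Varga, Marino and Farouk, by years of continuous service (higher first): Varga (38 years) before Marino (24 years) before Farouk (1 year).
Order: Lindqvist, Halvorsen, Varga, Marino, Farouk. So position 5.

5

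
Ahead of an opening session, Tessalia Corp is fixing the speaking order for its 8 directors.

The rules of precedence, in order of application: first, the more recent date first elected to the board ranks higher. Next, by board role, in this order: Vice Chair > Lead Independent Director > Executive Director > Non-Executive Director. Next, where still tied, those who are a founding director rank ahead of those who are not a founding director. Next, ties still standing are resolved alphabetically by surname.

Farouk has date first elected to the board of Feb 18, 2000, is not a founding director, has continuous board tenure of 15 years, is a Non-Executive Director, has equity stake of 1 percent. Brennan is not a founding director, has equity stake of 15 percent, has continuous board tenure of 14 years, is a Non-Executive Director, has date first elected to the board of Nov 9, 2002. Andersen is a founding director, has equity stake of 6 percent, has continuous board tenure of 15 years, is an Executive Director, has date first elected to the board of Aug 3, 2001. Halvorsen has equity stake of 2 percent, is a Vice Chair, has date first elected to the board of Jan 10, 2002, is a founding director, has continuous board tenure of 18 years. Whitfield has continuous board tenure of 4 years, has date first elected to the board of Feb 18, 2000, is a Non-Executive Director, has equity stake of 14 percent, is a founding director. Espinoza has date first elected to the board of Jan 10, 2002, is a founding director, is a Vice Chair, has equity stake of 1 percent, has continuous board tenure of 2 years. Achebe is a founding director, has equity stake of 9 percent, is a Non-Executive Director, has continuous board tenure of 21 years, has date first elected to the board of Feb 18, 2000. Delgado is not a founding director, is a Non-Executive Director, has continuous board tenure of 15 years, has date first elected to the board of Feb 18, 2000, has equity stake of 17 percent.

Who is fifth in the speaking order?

By date first elected to the board (later first): Brennan (Nov 9, 2002); then Espinoza and Halvorsen (both Jan 10, 2002); then Andersen (Aug 3, 2001); then Achebe, Whitfield, Delgado and Farouk (each Feb 18, 2000).
Espinoza and Halvorsen are each Vice Chair, so the next rule applies.
Espinoza and Halvorsen are each a founding director, so the next rule applies.
Among Espinoza and Halvorsen, alphabetically by surname: Espinoza before Halvorsen.
Achebe, Whitfield, Delgado and Farouk are each Non-Executive Director, so the next rule applies.
Among Achebe, Whitfield, Delgado and Farouk, a founding director before not a founding director: Achebe and Whitfield (a founding director) before Delgado and Farouk (not a founding director).
Among Achebe and Whitfield, alphabetically by surname: Achebe before Whitfield.
Among Delgado and Farouk, alphabetically by surname: Delgado before Farouk.
Order: Brennan, Espinoza, Halvorsen, Andersen, Achebe, Whitfield, Delgado, Farouk.

Achebe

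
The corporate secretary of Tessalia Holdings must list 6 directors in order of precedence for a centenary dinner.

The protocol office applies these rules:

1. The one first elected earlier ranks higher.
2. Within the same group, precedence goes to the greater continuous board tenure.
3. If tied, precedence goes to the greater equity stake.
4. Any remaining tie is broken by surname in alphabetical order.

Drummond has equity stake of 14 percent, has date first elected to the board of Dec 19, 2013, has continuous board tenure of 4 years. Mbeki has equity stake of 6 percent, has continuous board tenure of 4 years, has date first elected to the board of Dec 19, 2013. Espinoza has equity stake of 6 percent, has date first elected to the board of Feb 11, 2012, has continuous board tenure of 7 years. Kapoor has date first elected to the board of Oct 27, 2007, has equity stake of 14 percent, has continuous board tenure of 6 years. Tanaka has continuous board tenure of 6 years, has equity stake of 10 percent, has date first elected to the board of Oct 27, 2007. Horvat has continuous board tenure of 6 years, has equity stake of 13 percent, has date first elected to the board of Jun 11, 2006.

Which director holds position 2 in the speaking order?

Kapoor

By date first elected to the board (earlier first): Horvat (Jun 11, 2006); then Kapoor and Tanaka (both Oct 27, 2007); then Espinoza (Feb 11, 2012); then Drummond and Mbeki (both Dec 19, 2013).
Kapoor and Tanaka both have continuous board tenure 6 years, so the next rule applies.
Among Kapoor and Tanaka, by equity stake (higher first): Kapoor (14 percent) before Tanaka (10 percent).
Drummond and Mbeki both have continuous board tenure 4 years, so the next rule applies.
Among Drummond and Mbeki, by equity stake (higher first): Drummond (14 percent) before Mbeki (6 percent).
Order: Horvat, Kapoor, Tanaka, Espinoza, Drummond, Mbeki.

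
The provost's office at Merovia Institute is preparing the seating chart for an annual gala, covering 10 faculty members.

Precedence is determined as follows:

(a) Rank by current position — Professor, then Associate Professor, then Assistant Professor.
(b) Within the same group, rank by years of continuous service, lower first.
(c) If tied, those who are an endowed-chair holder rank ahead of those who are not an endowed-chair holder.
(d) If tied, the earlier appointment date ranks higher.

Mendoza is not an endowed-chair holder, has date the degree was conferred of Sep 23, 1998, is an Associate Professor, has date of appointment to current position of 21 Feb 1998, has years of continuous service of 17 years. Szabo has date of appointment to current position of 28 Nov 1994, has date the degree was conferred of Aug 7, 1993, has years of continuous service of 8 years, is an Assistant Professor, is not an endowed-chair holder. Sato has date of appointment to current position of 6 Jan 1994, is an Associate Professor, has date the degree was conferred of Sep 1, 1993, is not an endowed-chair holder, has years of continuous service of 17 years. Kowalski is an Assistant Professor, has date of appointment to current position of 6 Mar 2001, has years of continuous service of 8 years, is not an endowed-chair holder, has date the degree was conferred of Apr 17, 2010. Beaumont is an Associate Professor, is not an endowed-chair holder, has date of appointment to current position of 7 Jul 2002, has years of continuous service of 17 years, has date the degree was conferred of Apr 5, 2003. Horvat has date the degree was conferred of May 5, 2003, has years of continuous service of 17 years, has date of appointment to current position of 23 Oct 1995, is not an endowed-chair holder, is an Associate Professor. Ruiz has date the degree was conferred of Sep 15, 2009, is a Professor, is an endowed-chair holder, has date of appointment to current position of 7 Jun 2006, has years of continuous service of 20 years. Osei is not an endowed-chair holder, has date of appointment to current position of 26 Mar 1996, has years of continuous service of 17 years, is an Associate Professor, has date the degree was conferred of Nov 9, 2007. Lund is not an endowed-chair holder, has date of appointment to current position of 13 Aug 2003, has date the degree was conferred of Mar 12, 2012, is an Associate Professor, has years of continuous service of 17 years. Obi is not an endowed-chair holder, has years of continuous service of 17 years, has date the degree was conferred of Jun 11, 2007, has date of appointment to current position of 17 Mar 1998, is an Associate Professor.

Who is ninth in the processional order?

By current position: Ruiz (Professor); then Sato, Horvat, Osei, Mendoza, Obi, Beaumont and Lund (Associate Professor); then Szabo and Kowalski (Assistant Professor).
Sato, Horvat, Osei, Mendoza, Obi, Beaumont and Lund all have years of continuous service 17 years, so the next rule applies.
Sato, Horvat, Osei, Mendoza, Obi, Beaumont and Lund are each not an endowed-chair holder, so the next rule applies.
Among Sato, Horvat, Osei, Mendoza, Obi, Beaumont and Lund, by date of appointment to current position (earlier first): Sato (6 Jan 1994) before Horvat (23 Oct 1995) before Osei (26 Mar 1996) before Mendoza (21 Feb 1998) before Obi (17 Mar 1998) before Beaumont (7 Jul 2002) before Lund (13 Aug 2003).
Szabo and Kowalski both have years of continuous service 8 years, so the next rule applies.
Szabo and Kowalski are each not an endowed-chair holder, so the next rule applies.
Among Szabo and Kowalski, by date of appointment to current position (earlier first): Szabo (28 Nov 1994) before Kowalski (6 Mar 2001).
Order: Ruiz, Sato, Horvat, Osei, Mendoza, Obi, Beaumont, Lund, Szabo, Kowalski.

Szabo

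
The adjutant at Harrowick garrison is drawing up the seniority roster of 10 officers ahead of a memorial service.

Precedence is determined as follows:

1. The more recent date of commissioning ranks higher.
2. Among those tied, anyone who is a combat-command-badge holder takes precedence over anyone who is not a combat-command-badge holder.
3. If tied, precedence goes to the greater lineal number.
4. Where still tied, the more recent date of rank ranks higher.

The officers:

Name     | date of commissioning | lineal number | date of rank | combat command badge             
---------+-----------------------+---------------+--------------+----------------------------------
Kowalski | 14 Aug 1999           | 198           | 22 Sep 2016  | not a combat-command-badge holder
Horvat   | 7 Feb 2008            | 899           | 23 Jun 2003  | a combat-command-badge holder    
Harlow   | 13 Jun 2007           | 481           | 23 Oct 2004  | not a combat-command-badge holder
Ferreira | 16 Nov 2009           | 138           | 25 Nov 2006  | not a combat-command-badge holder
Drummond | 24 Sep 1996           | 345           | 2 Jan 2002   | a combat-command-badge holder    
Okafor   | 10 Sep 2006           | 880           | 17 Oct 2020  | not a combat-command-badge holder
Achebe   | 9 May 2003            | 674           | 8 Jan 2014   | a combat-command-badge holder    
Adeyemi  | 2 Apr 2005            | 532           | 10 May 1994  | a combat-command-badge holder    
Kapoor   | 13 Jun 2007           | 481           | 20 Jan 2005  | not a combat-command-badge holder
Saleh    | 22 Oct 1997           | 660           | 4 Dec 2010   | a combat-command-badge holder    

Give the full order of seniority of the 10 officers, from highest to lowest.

Ferreira, Horvat, Kapoor, Harlow, Okafor, Adeyemi, Achebe, Kowalski, Saleh, Drummond

By date of commissioning (later first): Ferreira (16 Nov 2009); then Horvat (7 Feb 2008); then Kapoor and Harlow (both 13 Jun 2007); then Okafor (10 Sep 2006); then Adeyemi (2 Apr 2005); then Achebe (9 May 2003); then Kowalski (14 Aug 1999); then Saleh (22 Oct 1997); then Drummond (24 Sep 1996).
Kapoor and Harlow are each not a combat-command-badge holder, so the next rule applies.
Kapoor and Harlow both have lineal number 481, so the next rule applies.
Among Kapoor and Harlow, by date of rank (later first): Kapoor (20 Jan 2005) before Harlow (23 Oct 2004).
Full order: Ferreira, Horvat, Kapoor, Harlow, Okafor, Adeyemi, Achebe, Kowalski, Saleh, Drummond.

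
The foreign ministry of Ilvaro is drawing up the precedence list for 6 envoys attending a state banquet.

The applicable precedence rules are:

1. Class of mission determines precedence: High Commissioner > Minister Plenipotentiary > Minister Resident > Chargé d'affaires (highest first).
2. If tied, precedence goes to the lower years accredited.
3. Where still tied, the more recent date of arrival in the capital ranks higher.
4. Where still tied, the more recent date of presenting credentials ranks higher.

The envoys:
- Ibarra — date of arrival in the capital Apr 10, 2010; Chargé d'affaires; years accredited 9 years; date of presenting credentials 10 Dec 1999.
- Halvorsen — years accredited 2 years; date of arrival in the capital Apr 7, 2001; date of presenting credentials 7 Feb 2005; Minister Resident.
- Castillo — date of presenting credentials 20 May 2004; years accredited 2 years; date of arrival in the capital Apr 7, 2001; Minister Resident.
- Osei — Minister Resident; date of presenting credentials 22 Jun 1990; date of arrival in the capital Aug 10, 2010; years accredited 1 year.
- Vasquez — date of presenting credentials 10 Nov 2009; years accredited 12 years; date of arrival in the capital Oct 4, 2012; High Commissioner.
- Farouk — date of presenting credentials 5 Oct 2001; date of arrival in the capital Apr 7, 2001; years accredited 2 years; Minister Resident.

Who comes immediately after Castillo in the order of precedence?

Farouk

By class of mission: Vasquez (High Commissioner); then Osei, Halvorsen, Castillo and Farouk (Minister Resident); then Ibarra (Chargé d'affaires).
Among Osei, Halvorsen, Castillo and Farouk, by years accredited (lower first): Osei (1 year) before Halvorsen, Castillo and Farouk (2 years).
Halvorsen, Castillo and Farouk all have date of arrival in the capital Apr 7, 2001, so the next rule applies.
Among Halvorsen, Castillo and Farouk, by date of presenting credentials (later first): Halvorsen (7 Feb 2005) before Castillo (20 May 2004) before Farouk (5 Oct 2001).
Order: Vasquez, Osei, Halvorsen, Castillo, Farouk, Ibarra.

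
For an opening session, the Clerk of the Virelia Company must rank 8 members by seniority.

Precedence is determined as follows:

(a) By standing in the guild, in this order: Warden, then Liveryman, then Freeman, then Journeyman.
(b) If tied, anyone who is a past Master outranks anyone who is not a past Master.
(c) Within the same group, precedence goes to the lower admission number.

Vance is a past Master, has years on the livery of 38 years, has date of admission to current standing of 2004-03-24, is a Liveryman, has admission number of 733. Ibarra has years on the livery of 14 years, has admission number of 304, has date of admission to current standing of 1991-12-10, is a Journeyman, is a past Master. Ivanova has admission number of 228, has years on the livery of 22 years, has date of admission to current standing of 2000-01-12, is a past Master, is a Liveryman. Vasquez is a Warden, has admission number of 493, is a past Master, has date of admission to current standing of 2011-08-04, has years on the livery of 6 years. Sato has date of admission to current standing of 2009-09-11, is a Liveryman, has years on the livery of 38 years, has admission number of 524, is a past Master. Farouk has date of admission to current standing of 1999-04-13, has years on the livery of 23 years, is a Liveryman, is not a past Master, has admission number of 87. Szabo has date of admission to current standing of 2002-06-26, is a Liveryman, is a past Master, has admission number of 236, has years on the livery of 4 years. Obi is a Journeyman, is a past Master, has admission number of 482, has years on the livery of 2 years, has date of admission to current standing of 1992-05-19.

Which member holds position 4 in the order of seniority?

By standing in the guild: Vasquez (Warden); then Ivanova, Szabo, Sato, Vance and Farouk (Liveryman); then Ibarra and Obi (Journeyman).
Among Ivanova, Szabo, Sato, Vance and Farouk, a past Master before not a past Master: Ivanova, Szabo, Sato and Vance (a past Master) before Farouk (not a past Master).
Among Ivanova, Szabo, Sato and Vance, by admission number (lower first): Ivanova (228) before Szabo (236) before Sato (524) before Vance (733).
Ibarra and Obi are each a past Master, so the next rule applies.
Among Ibarra and Obi, by admission number (lower first): Ibarra (304) before Obi (482).
Order: Vasquez, Ivanova, Szabo, Sato, Vance, Farouk, Ibarra, Obi.

Sato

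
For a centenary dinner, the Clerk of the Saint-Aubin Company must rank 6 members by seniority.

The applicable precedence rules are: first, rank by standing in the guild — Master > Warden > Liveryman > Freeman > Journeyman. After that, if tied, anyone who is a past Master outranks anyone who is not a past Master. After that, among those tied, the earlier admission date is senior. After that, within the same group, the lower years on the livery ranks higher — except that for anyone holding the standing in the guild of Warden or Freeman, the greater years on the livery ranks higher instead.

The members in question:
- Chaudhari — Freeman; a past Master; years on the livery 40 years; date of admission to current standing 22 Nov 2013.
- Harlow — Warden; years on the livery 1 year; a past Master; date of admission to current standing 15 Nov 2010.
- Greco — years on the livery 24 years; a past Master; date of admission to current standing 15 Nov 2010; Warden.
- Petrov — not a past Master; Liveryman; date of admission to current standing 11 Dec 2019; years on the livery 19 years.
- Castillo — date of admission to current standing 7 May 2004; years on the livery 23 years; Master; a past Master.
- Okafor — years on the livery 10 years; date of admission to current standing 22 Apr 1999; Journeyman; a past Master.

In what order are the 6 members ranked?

Castillo, Greco, Harlow, Petrov, Chaudhari, Okafor

By standing in the guild: Castillo (Master); then Greco and Harlow (Warden); then Petrov (Liveryman); then Chaudhari (Freeman); then Okafor (Journeyman).
Greco and Harlow are each a past Master, so the next rule applies.
Greco and Harlow both have date of admission to current standing 15 Nov 2010, so the next rule applies.
Among Greco and Harlow, by years on the livery (higher first) (reversed rule for this group): Greco (24 years) before Harlow (1 year).
Full order: Castillo, Greco, Harlow, Petrov, Chaudhari, Okafor.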